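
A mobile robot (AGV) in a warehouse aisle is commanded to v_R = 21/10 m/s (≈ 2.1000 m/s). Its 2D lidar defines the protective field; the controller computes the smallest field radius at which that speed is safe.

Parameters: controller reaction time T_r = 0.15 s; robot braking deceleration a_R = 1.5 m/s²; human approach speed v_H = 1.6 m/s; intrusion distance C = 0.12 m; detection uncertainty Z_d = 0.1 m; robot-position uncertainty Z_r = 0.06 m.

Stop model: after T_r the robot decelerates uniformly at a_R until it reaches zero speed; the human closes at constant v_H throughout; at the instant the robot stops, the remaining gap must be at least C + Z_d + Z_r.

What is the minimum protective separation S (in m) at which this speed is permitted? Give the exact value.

T_s = v_R/a_R = (21/10)/(3/2) = 1.4000 s
robot covers v_R·T_r = 2.1000·0.1500 = 0.3150 m before braking
robot covers 2.1000·1.4000 − ½·1.5000·1.4000² = 1.4700 m while stopping
person approaches 1.6000·(0.1500+1.4000) = 2.4800 m
residual clearance needed = 0.1200+0.1000+0.0600 = 0.2800 m
S_min ≈ 0.3150+1.4700+2.4800+0.2800  ⇒  S_min = 909/200 m

S_min = 909/200 m = 4.5450 m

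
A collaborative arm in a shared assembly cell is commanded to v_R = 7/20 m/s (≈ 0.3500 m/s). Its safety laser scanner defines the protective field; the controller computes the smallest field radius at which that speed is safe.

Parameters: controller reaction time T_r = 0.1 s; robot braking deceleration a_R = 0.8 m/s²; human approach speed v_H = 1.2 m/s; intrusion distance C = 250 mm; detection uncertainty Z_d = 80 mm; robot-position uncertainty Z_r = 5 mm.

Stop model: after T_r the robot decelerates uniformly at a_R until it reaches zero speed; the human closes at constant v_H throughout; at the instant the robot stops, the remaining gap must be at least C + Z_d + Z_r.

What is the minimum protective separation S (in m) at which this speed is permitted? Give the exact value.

S_min = 3493/3200 m = 1.0916 m

stop time T_s = (7/20)/(4/5) = 0.4375 s
robot covers v_R·T_r = 0.3500·0.1000 = 0.0350 m before braking
robot under decel: 0.3500²/(2·0.8000) = 0.0766 m
human over T_r+T_s: 1.2000·(0.1000+0.4375) = 0.6450 m
C+Z_d+Z_r = 0.2500+0.0800+0.0050 = 0.3350 m
S_min ≈ 0.0350+0.0766+0.6450+0.3350  ⇒  S_min = 3493/3200 m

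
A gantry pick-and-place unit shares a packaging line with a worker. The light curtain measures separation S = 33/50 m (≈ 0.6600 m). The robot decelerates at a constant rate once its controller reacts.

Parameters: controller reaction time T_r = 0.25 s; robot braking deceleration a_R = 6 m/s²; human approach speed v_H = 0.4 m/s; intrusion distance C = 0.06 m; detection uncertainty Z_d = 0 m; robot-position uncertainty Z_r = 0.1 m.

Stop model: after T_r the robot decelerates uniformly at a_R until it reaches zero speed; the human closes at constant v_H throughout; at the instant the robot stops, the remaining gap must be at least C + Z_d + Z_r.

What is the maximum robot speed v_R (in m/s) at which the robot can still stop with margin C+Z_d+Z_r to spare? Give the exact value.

v_R_max = 1 m/s = 1.0000 m/s

collect terms ⇒ (1/12)·v_R² + (19/60)·v_R + (-2/5) = 0
  disc = (19/60)² − 4·(1/12)·(-2/5) = 841/3600 ; √disc = 29/60
  v_R = (−(19/60) + 29/60) / (2·(1/12)) = 1 m/s
check:
stop time T_s = 1/6 = 0.1667 s
robot in T_r: 1.0000·0.2500 = 0.2500 m
robot covers 1.0000·0.1667 − ½·6.0000·0.1667² = 0.0833 m while stopping
person approaches 0.4000·(0.2500+0.1667) = 0.1667 m
residual clearance needed = 0.0600+0.0000+0.1000 = 0.1600 m
sum ≈ 0.2500+0.0833+0.1667+0.1600 ≈ 0.6600 m = S ✓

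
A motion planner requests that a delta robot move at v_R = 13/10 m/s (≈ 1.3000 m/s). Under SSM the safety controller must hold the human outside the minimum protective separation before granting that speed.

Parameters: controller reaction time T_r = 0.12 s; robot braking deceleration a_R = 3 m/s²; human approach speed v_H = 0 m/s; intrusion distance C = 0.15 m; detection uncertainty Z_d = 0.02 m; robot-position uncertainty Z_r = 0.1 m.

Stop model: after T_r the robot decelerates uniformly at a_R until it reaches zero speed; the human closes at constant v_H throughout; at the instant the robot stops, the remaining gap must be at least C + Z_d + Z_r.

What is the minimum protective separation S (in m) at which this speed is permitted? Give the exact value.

S_min = 2123/3000 m = 0.7077 m

stop time T_s = (13/10)/3 = 0.4333 s
robot in T_r: 1.3000·0.1200 = 0.1560 m
braking distance = 1.3000²/(2·3.0000) = 0.2817 m
human over T_r+T_s: 0.0000·(0.1200+0.4333) = 0.0000 m
margins: 0.1500+0.0200+0.1000 = 0.2700 m
S_min ≈ 0.1560+0.2817+0.0000+0.2700  ⇒  S_min = 2123/3000 m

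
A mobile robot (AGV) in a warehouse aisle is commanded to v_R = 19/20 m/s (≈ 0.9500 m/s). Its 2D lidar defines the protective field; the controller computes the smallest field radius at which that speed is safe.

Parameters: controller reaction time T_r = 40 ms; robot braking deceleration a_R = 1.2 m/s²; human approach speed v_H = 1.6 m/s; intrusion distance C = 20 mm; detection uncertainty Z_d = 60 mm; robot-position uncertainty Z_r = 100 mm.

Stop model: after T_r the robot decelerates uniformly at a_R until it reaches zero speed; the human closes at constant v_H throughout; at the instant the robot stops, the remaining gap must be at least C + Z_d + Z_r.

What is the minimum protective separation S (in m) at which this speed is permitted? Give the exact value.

S_min = 46193/24000 m = 1.9247 m

stop time T_s = (19/20)/(6/5) = 0.7917 s
robot in T_r: 0.9500·0.0400 = 0.0380 m
robot under decel: 0.9500²/(2·1.2000) = 0.3760 m
human closes 1.6000·0.8317 = 1.3307 m
residual clearance needed = 0.0200+0.0600+0.1000 = 0.1800 m
S_min ≈ 0.0380+0.3760+1.3307+0.1800  ⇒  S_min = 46193/24000 m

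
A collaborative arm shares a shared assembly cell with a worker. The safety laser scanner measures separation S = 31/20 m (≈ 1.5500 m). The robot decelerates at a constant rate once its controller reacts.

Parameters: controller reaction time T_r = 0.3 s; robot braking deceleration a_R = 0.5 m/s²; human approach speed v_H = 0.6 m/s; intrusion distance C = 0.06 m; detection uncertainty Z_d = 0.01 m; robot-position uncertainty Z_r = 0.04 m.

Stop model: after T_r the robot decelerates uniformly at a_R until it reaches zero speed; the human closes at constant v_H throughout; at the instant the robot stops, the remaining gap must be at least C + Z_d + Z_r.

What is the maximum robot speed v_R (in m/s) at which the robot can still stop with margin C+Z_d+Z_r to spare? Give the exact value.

quadratic (1)·v² + (3/2)·v + (-63/50) = 0
  disc = (3/2)² − 4·(1)·(-63/50) = 729/100 ; √disc = 27/10
  v_R = (−(3/2) + 27/10) / (2·(1)) = 3/5 m/s
check:
braking lasts T_s = (3/5)/(1/2) = 1.2000 s
reaction-phase robot travel = 0.6000·0.3000 = 0.1800 m
robot covers 0.6000·1.2000 − ½·0.5000·1.2000² = 0.3600 m while stopping
human closes 0.6000·1.5000 = 0.9000 m
C+Z_d+Z_r = 0.0600+0.0100+0.0400 = 0.1100 m
sum ≈ 0.1800+0.3600+0.9000+0.1100 ≈ 1.5500 m = S ✓

v_R_max = 3/5 m/s = 0.6000 m/s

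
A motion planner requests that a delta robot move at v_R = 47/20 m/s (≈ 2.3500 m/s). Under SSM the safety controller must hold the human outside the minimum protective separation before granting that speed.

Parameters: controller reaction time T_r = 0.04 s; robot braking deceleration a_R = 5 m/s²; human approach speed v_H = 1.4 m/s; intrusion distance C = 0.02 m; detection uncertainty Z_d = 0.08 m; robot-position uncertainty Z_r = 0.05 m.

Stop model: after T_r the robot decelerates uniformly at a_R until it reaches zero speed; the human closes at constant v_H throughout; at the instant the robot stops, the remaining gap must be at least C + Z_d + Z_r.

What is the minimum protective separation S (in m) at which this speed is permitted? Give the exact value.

S_min = 6041/4000 m = 1.5103 m

stop time T_s = (47/20)/5 = 0.4700 s
robot covers v_R·T_r = 2.3500·0.0400 = 0.0940 m before braking
robot covers 2.3500·0.4700 − ½·5.0000·0.4700² = 0.5523 m while stopping
human over T_r+T_s: 1.4000·(0.0400+0.4700) = 0.7140 m
margins: 0.0200+0.0800+0.0500 = 0.1500 m
S_min ≈ 0.0940+0.5523+0.7140+0.1500  ⇒  S_min = 6041/4000 m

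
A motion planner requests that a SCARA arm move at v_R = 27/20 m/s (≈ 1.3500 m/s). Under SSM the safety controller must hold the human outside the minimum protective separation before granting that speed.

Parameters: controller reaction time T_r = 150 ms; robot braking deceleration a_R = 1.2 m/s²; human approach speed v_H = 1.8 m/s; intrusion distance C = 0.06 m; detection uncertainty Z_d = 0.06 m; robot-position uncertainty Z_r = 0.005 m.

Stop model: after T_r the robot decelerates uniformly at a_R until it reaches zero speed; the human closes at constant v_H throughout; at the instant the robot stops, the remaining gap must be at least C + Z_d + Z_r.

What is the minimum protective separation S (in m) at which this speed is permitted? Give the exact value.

S_min = 5411/1600 m = 3.3819 m

T_s = v_R/a_R = (27/20)/(6/5) = 1.1250 s
robot in T_r: 1.3500·0.1500 = 0.2025 m
braking distance = 1.3500²/(2·1.2000) = 0.7594 m
human closes 1.8000·1.2750 = 2.2950 m
residual clearance needed = 0.0600+0.0600+0.0050 = 0.1250 m
S_min ≈ 0.2025+0.7594+2.2950+0.1250  ⇒  S_min = 5411/1600 m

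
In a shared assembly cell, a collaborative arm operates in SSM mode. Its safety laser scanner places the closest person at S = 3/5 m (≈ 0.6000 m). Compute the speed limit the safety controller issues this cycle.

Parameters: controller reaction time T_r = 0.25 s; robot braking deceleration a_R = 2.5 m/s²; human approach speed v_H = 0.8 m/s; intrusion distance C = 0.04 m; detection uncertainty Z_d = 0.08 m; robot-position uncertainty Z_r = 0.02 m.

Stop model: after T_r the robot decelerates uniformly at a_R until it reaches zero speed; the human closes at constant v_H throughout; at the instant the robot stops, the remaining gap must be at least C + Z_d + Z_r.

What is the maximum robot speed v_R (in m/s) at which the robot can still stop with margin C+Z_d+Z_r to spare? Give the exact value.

at the boundary: (1/5)·v² + (57/100)·v + (-13/50) = 0
  disc = (57/100)² − 4·(1/5)·(-13/50) = 5329/10000 ; √disc = 73/100
  v_R = (−(57/100) + 73/100) / (2·(1/5)) = 2/5 m/s
check:
stop time T_s = (2/5)/(5/2) = 0.1600 s
reaction-phase robot travel = 0.4000·0.2500 = 0.1000 m
braking distance = 0.4000²/(2·2.5000) = 0.0320 m
human over T_r+T_s: 0.8000·(0.2500+0.1600) = 0.3280 m
margins: 0.0400+0.0800+0.0200 = 0.1400 m
sum ≈ 0.1000+0.0320+0.3280+0.1400 ≈ 0.6000 m = S ✓

v_R_max = 2/5 m/s = 0.4000 m/s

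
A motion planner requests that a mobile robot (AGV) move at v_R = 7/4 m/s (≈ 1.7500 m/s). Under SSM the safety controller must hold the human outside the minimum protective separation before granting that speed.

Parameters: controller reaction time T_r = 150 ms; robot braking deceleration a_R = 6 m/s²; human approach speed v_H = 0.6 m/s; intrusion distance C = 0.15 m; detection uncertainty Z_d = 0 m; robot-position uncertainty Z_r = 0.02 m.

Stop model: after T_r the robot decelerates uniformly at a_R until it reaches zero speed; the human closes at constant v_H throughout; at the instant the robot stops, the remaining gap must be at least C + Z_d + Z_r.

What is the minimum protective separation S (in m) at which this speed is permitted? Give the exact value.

stop time T_s = (7/4)/6 = 0.2917 s
robot in T_r: 1.7500·0.1500 = 0.2625 m
robot under decel: 1.7500²/(2·6.0000) = 0.2552 m
person approaches 0.6000·(0.1500+0.2917) = 0.2650 m
C+Z_d+Z_r = 0.1500+0.0000+0.0200 = 0.1700 m
S_min ≈ 0.2625+0.2552+0.2650+0.1700  ⇒  S_min = 4573/4800 m

S_min = 4573/4800 m = 0.9527 m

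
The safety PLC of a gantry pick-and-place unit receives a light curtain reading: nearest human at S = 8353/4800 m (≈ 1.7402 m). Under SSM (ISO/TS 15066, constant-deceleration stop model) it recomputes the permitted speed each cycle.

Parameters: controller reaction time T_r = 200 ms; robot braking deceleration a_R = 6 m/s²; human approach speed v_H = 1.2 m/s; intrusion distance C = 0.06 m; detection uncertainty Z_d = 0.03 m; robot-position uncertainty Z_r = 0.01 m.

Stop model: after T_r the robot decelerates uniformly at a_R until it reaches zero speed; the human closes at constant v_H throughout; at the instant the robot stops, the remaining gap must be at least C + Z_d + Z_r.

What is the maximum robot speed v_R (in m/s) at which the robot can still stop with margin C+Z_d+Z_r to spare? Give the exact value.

v_R_max = 47/20 m/s = 2.3500 m/s

at the boundary: (1/12)·v² + (2/5)·v + (-6721/4800) = 0
  disc = (2/5)² − 4·(1/12)·(-6721/4800) = 361/576 ; √disc = 19/24
  v_R = (−(2/5) + 19/24) / (2·(1/12)) = 47/20 m/s
check:
braking lasts T_s = (47/20)/6 = 0.3917 s
robot covers v_R·T_r = 2.3500·0.2000 = 0.4700 m before braking
robot under decel: 2.3500²/(2·6.0000) = 0.4602 m
human closes 1.2000·0.5917 = 0.7100 m
residual clearance needed = 0.0600+0.0300+0.0100 = 0.1000 m
sum ≈ 0.4700+0.4602+0.7100+0.1000 ≈ 1.7402 m = S ✓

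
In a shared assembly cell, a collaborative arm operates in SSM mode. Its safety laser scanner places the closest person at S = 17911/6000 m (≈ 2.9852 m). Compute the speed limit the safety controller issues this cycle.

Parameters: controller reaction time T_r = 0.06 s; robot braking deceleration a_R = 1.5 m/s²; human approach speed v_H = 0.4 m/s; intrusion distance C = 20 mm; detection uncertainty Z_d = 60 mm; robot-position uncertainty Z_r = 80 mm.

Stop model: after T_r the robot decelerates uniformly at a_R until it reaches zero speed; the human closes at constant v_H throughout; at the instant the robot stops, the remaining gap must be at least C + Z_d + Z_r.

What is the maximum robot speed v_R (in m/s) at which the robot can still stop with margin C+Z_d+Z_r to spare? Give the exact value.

collect terms ⇒ (1/3)·v_R² + (49/150)·v_R + (-16807/6000) = 0
  disc = (49/150)² − 4·(1/3)·(-16807/6000) = 2401/625 ; √disc = 49/25
  v_R = (−(49/150) + 49/25) / (2·(1/3)) = 49/20 m/s
check:
braking lasts T_s = (49/20)/(3/2) = 1.6333 s
reaction-phase robot travel = 2.4500·0.0600 = 0.1470 m
robot under decel: 2.4500²/(2·1.5000) = 2.0008 m
human over T_r+T_s: 0.4000·(0.0600+1.6333) = 0.6773 m
C+Z_d+Z_r = 0.0200+0.0600+0.0800 = 0.1600 m
sum ≈ 0.1470+2.0008+0.6773+0.1600 ≈ 2.9852 m = S ✓

v_R_max = 49/20 m/s = 2.4500 m/s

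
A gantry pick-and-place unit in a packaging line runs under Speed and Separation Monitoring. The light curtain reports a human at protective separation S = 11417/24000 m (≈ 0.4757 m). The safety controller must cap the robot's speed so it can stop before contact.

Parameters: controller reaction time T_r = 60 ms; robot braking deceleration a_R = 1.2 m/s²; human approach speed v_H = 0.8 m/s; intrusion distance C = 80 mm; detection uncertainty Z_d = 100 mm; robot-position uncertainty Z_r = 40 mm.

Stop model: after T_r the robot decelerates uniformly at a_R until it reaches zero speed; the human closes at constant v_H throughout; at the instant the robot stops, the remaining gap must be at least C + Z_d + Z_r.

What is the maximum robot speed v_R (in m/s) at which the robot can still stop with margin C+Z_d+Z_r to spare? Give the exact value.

v_R_max = 1/4 m/s = 0.2500 m/s

collect terms ⇒ (5/12)·v_R² + (109/150)·v_R + (-997/4800) = 0
  disc = (109/150)² − 4·(5/12)·(-997/4800) = 34969/40000 ; √disc = 187/200
  v_R = (−(109/150) + 187/200) / (2·(5/12)) = 1/4 m/s
check:
braking lasts T_s = (1/4)/(6/5) = 0.2083 s
reaction-phase robot travel = 0.2500·0.0600 = 0.0150 m
braking distance = 0.2500²/(2·1.2000) = 0.0260 m
person approaches 0.8000·(0.0600+0.2083) = 0.2147 m
C+Z_d+Z_r = 0.0800+0.1000+0.0400 = 0.2200 m
sum ≈ 0.0150+0.0260+0.2147+0.2200 ≈ 0.4757 m = S ✓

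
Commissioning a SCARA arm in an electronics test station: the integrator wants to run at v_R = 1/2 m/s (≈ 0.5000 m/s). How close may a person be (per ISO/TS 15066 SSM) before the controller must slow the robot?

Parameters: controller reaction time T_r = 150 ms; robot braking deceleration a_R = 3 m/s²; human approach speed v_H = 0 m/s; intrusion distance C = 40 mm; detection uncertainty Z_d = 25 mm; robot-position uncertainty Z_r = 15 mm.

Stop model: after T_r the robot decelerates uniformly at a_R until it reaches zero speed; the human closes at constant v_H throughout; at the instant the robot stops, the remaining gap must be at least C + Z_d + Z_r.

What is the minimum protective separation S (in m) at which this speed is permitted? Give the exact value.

T_s = v_R/a_R = (1/2)/3 = 0.1667 s
reaction-phase robot travel = 0.5000·0.1500 = 0.0750 m
robot under decel: 0.5000²/(2·3.0000) = 0.0417 m
human closes 0.0000·0.3167 = 0.0000 m
residual clearance needed = 0.0400+0.0250+0.0150 = 0.0800 m
S_min ≈ 0.0750+0.0417+0.0000+0.0800  ⇒  S_min = 59/300 m

S_min = 59/300 m = 0.1967 m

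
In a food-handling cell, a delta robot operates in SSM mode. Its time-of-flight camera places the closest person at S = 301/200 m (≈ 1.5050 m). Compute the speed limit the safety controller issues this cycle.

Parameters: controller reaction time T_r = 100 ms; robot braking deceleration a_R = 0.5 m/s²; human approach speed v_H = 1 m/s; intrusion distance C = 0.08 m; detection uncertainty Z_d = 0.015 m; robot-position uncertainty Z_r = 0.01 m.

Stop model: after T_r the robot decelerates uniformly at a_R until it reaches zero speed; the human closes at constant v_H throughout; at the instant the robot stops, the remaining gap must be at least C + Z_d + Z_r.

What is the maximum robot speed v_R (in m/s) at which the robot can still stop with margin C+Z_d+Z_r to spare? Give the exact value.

v_R_max = 1/2 m/s = 0.5000 m/s

quadratic (1)·v² + (21/10)·v + (-13/10) = 0
  disc = (21/10)² − 4·(1)·(-13/10) = 961/100 ; √disc = 31/10
  v_R = (−(21/10) + 31/10) / (2·(1)) = 1/2 m/s
check:
T_s = v_R/a_R = (1/2)/(1/2) = 1.0000 s
robot in T_r: 0.5000·0.1000 = 0.0500 m
robot under decel: 0.5000²/(2·0.5000) = 0.2500 m
person approaches 1.0000·(0.1000+1.0000) = 1.1000 m
margins: 0.0800+0.0150+0.0100 = 0.1050 m
sum ≈ 0.0500+0.2500+1.1000+0.1050 ≈ 1.5050 m = S ✓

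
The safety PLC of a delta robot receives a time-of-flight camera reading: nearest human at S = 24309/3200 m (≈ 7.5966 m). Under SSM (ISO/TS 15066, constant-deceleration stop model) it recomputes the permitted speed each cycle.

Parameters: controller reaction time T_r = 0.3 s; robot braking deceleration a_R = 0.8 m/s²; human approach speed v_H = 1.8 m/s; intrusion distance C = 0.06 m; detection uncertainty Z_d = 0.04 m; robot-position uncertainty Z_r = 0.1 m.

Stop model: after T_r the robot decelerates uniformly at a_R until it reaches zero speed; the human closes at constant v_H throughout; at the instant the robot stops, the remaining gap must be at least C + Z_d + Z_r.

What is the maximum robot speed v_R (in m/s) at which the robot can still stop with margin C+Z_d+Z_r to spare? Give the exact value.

at the boundary: (5/8)·v² + (51/20)·v + (-21941/3200) = 0
  disc = (51/20)² − 4·(5/8)·(-21941/3200) = 151321/6400 ; √disc = 389/80
  v_R = (−(51/20) + 389/80) / (2·(5/8)) = 37/20 m/s
check:
stop time T_s = (37/20)/(4/5) = 2.3125 s
robot covers v_R·T_r = 1.8500·0.3000 = 0.5550 m before braking
braking distance = 1.8500²/(2·0.8000) = 2.1391 m
human over T_r+T_s: 1.8000·(0.3000+2.3125) = 4.7025 m
C+Z_d+Z_r = 0.0600+0.0400+0.1000 = 0.2000 m
sum ≈ 0.5550+2.1391+4.7025+0.2000 ≈ 7.5966 m = S ✓

v_R_max = 37/20 m/s = 1.8500 m/s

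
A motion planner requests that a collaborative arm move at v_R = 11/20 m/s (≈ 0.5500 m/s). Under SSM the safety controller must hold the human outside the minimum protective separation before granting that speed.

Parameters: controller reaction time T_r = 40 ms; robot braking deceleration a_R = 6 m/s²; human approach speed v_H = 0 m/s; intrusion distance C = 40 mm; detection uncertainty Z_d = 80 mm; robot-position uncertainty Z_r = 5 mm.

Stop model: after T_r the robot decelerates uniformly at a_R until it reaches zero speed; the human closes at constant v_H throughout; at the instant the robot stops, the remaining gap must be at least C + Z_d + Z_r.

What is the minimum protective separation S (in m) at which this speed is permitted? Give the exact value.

T_s = v_R/a_R = (11/20)/6 = 0.0917 s
robot in T_r: 0.5500·0.0400 = 0.0220 m
robot under decel: 0.5500²/(2·6.0000) = 0.0252 m
person approaches 0.0000·(0.0400+0.0917) = 0.0000 m
margins: 0.0400+0.0800+0.0050 = 0.1250 m
S_min ≈ 0.0220+0.0252+0.0000+0.1250  ⇒  S_min = 4133/24000 m

S_min = 4133/24000 m = 0.1722 m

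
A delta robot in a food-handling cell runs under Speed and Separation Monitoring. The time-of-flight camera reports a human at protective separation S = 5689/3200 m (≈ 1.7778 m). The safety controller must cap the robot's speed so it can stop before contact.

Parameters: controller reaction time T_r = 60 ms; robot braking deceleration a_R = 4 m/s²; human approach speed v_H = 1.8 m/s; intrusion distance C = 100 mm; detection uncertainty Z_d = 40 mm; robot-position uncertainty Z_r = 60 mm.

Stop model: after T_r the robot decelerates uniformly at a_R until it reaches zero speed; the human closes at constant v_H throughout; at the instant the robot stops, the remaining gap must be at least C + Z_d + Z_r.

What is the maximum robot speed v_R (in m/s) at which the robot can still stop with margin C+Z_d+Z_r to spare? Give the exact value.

v_R_max = 39/20 m/s = 1.9500 m/s

collect terms ⇒ (1/8)·v_R² + (51/100)·v_R + (-23517/16000) = 0
  disc = (51/100)² − 4·(1/8)·(-23517/16000) = 159201/160000 ; √disc = 399/400
  v_R = (−(51/100) + 399/400) / (2·(1/8)) = 39/20 m/s
check:
stop time T_s = (39/20)/4 = 0.4875 s
robot in T_r: 1.9500·0.0600 = 0.1170 m
robot covers 1.9500·0.4875 − ½·4.0000·0.4875² = 0.4753 m while stopping
human over T_r+T_s: 1.8000·(0.0600+0.4875) = 0.9855 m
C+Z_d+Z_r = 0.1000+0.0400+0.0600 = 0.2000 m
sum ≈ 0.1170+0.4753+0.9855+0.2000 ≈ 1.7778 m = S ✓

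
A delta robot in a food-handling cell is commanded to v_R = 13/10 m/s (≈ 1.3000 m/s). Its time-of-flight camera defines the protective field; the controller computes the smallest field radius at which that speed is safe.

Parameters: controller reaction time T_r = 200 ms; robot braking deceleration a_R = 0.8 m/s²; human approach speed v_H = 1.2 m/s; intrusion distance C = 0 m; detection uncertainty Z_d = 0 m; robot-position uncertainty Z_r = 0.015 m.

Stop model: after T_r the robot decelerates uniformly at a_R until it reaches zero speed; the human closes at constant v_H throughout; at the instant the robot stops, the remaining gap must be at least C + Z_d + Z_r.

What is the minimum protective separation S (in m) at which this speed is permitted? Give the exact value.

S_min = 2817/800 m = 3.5213 m

T_s = v_R/a_R = (13/10)/(4/5) = 1.6250 s
reaction-phase robot travel = 1.3000·0.2000 = 0.2600 m
robot covers 1.3000·1.6250 − ½·0.8000·1.6250² = 1.0562 m while stopping
human closes 1.2000·1.8250 = 2.1900 m
residual clearance needed = 0.0000+0.0000+0.0150 = 0.0150 m
S_min ≈ 0.2600+1.0562+2.1900+0.0150  ⇒  S_min = 2817/800 m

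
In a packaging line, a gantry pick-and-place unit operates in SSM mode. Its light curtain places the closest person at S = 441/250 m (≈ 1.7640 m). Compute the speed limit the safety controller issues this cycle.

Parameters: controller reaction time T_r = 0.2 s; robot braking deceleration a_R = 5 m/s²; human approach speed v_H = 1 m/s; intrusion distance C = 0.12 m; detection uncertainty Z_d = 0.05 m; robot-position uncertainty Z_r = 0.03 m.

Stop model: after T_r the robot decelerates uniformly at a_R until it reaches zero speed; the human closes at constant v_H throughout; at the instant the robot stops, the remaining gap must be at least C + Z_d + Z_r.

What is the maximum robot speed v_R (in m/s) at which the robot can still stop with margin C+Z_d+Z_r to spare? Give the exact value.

quadratic (1/10)·v² + (2/5)·v + (-341/250) = 0
  disc = (2/5)² − 4·(1/10)·(-341/250) = 441/625 ; √disc = 21/25
  v_R = (−(2/5) + 21/25) / (2·(1/10)) = 11/5 m/s
check:
braking lasts T_s = (11/5)/5 = 0.4400 s
robot covers v_R·T_r = 2.2000·0.2000 = 0.4400 m before braking
robot covers 2.2000·0.4400 − ½·5.0000·0.4400² = 0.4840 m while stopping
human closes 1.0000·0.6400 = 0.6400 m
C+Z_d+Z_r = 0.1200+0.0500+0.0300 = 0.2000 m
sum ≈ 0.4400+0.4840+0.6400+0.2000 ≈ 1.7640 m = S ✓

v_R_max = 11/5 m/s = 2.2000 m/s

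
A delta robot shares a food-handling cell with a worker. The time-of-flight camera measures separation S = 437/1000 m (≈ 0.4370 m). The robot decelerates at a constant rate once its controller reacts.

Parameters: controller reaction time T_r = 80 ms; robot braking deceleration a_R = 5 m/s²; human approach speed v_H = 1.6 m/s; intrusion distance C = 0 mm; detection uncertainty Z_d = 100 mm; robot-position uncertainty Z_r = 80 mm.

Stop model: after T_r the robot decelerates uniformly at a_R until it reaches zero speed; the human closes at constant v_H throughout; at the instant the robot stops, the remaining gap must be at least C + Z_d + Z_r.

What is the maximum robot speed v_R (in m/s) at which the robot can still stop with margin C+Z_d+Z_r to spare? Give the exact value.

v_R_max = 3/10 m/s = 0.3000 m/s

quadratic (1/10)·v² + (2/5)·v + (-129/1000) = 0
  disc = (2/5)² − 4·(1/10)·(-129/1000) = 529/2500 ; √disc = 23/50
  v_R = (−(2/5) + 23/50) / (2·(1/10)) = 3/10 m/s
check:
stop time T_s = (3/10)/5 = 0.0600 s
reaction-phase robot travel = 0.3000·0.0800 = 0.0240 m
robot under decel: 0.3000²/(2·5.0000) = 0.0090 m
human over T_r+T_s: 1.6000·(0.0800+0.0600) = 0.2240 m
margins: 0.0000+0.1000+0.0800 = 0.1800 m
sum ≈ 0.0240+0.0090+0.2240+0.1800 ≈ 0.4370 m = S ✓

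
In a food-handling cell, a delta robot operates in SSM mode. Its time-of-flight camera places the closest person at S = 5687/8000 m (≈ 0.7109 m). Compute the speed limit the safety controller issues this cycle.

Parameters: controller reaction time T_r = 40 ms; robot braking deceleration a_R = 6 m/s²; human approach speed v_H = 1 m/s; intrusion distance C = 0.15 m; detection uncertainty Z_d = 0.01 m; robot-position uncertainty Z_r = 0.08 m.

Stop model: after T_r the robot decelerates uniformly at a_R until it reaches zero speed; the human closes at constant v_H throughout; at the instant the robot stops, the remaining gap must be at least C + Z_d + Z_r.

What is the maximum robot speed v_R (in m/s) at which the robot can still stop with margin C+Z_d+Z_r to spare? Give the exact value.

v_R_max = 27/20 m/s = 1.3500 m/s

quadratic (1/12)·v² + (31/150)·v + (-3447/8000) = 0
  disc = (31/150)² − 4·(1/12)·(-3447/8000) = 67081/360000 ; √disc = 259/600
  v_R = (−(31/150) + 259/600) / (2·(1/12)) = 27/20 m/s
check:
braking lasts T_s = (27/20)/6 = 0.2250 s
reaction-phase robot travel = 1.3500·0.0400 = 0.0540 m
robot under decel: 1.3500²/(2·6.0000) = 0.1519 m
human closes 1.0000·0.2650 = 0.2650 m
residual clearance needed = 0.1500+0.0100+0.0800 = 0.2400 m
sum ≈ 0.0540+0.1519+0.2650+0.2400 ≈ 0.7109 m = S ✓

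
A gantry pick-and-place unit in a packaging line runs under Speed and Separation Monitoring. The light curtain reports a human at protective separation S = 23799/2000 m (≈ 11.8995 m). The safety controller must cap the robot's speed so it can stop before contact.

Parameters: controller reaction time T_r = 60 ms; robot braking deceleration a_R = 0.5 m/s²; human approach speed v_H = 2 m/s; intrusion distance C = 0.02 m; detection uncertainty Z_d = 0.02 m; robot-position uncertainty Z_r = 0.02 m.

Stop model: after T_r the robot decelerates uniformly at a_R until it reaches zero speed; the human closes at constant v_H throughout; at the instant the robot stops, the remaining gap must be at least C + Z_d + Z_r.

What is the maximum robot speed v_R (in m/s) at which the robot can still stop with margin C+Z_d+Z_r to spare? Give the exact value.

v_R_max = 39/20 m/s = 1.9500 m/s

at the boundary: (1)·v² + (203/50)·v + (-23439/2000) = 0
  disc = (203/50)² − 4·(1)·(-23439/2000) = 39601/625 ; √disc = 199/25
  v_R = (−(203/50) + 199/25) / (2·(1)) = 39/20 m/s
check:
T_s = v_R/a_R = (39/20)/(1/2) = 3.9000 s
robot in T_r: 1.9500·0.0600 = 0.1170 m
robot covers 1.9500·3.9000 − ½·0.5000·3.9000² = 3.8025 m while stopping
human over T_r+T_s: 2.0000·(0.0600+3.9000) = 7.9200 m
C+Z_d+Z_r = 0.0200+0.0200+0.0200 = 0.0600 m
sum ≈ 0.1170+3.8025+7.9200+0.0600 ≈ 11.8995 m = S ✓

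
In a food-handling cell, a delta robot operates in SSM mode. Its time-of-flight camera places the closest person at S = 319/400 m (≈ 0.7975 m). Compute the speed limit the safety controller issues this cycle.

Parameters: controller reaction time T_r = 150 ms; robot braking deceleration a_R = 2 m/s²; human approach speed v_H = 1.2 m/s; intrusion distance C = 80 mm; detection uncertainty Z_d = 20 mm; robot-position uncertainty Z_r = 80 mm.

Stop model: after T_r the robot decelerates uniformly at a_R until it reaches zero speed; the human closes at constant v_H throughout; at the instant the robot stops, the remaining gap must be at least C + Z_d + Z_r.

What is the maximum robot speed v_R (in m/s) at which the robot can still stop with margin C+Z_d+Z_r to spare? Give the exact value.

v_R_max = 1/2 m/s = 0.5000 m/s

quadratic (1/4)·v² + (3/4)·v + (-7/16) = 0
  disc = (3/4)² − 4·(1/4)·(-7/16) = 1 ; √disc = 1
  v_R = (−(3/4) + 1) / (2·(1/4)) = 1/2 m/s
check:
stop time T_s = (1/2)/2 = 0.2500 s
robot in T_r: 0.5000·0.1500 = 0.0750 m
braking distance = 0.5000²/(2·2.0000) = 0.0625 m
person approaches 1.2000·(0.1500+0.2500) = 0.4800 m
residual clearance needed = 0.0800+0.0200+0.0800 = 0.1800 m
sum ≈ 0.0750+0.0625+0.4800+0.1800 ≈ 0.7975 m = S ✓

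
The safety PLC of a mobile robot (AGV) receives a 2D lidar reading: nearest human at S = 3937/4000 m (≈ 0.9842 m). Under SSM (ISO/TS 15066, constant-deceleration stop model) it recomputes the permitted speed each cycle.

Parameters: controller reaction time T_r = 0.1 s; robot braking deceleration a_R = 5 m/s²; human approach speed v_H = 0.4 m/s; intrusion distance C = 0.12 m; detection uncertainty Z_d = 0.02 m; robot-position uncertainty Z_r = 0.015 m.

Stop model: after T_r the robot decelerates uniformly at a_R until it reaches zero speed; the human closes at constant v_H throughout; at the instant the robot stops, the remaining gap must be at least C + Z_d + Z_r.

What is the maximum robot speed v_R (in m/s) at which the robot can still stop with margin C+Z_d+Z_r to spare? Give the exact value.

v_R_max = 41/20 m/s = 2.0500 m/s

at the boundary: (1/10)·v² + (9/50)·v + (-3157/4000) = 0
  disc = (9/50)² − 4·(1/10)·(-3157/4000) = 3481/10000 ; √disc = 59/100
  v_R = (−(9/50) + 59/100) / (2·(1/10)) = 41/20 m/s
check:
stop time T_s = (41/20)/5 = 0.4100 s
robot covers v_R·T_r = 2.0500·0.1000 = 0.2050 m before braking
braking distance = 2.0500²/(2·5.0000) = 0.4203 m
human over T_r+T_s: 0.4000·(0.1000+0.4100) = 0.2040 m
C+Z_d+Z_r = 0.1200+0.0200+0.0150 = 0.1550 m
sum ≈ 0.2050+0.4203+0.2040+0.1550 ≈ 0.9842 m = S ✓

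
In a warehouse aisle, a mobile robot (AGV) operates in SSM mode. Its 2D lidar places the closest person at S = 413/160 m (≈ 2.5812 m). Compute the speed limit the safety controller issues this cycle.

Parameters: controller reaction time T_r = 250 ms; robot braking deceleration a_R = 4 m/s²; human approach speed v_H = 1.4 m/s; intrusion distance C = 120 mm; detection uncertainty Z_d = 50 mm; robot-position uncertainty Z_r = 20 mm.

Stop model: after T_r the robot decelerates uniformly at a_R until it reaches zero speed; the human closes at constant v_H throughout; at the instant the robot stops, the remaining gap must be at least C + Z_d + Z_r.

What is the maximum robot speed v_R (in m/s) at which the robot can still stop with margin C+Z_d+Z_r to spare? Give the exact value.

v_R_max = 23/10 m/s = 2.3000 m/s

quadratic (1/8)·v² + (3/5)·v + (-1633/800) = 0
  disc = (3/5)² − 4·(1/8)·(-1633/800) = 2209/1600 ; √disc = 47/40
  v_R = (−(3/5) + 47/40) / (2·(1/8)) = 23/10 m/s
check:
T_s = v_R/a_R = (23/10)/4 = 0.5750 s
robot in T_r: 2.3000·0.2500 = 0.5750 m
braking distance = 2.3000²/(2·4.0000) = 0.6613 m
human closes 1.4000·0.8250 = 1.1550 m
residual clearance needed = 0.1200+0.0500+0.0200 = 0.1900 m
sum ≈ 0.5750+0.6613+1.1550+0.1900 ≈ 2.5812 m = S ✓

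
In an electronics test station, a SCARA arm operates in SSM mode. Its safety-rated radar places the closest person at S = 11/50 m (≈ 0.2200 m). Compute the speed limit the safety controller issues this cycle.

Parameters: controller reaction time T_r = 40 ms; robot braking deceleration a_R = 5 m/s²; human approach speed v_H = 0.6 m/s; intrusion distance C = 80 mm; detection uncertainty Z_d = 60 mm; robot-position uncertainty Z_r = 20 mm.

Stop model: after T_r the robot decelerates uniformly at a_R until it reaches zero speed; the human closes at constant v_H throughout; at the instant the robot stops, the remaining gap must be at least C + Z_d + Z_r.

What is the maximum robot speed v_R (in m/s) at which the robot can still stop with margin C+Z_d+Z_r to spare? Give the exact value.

at the boundary: (1/10)·v² + (4/25)·v + (-9/250) = 0
  disc = (4/25)² − 4·(1/10)·(-9/250) = 1/25 ; √disc = 1/5
  v_R = (−(4/25) + 1/5) / (2·(1/10)) = 1/5 m/s
check:
braking lasts T_s = (1/5)/5 = 0.0400 s
robot covers v_R·T_r = 0.2000·0.0400 = 0.0080 m before braking
robot under decel: 0.2000²/(2·5.0000) = 0.0040 m
human over T_r+T_s: 0.6000·(0.0400+0.0400) = 0.0480 m
margins: 0.0800+0.0600+0.0200 = 0.1600 m
sum ≈ 0.0080+0.0040+0.0480+0.1600 ≈ 0.2200 m = S ✓

v_R_max = 1/5 m/s = 0.2000 m/s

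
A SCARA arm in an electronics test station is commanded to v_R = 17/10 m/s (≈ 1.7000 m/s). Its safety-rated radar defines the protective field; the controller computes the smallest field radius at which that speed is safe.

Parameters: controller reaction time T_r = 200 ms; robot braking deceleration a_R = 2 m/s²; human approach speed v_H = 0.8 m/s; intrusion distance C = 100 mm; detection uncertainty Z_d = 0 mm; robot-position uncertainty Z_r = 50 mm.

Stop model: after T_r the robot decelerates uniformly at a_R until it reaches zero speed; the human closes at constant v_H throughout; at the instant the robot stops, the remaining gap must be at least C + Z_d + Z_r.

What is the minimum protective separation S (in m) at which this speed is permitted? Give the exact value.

stop time T_s = (17/10)/2 = 0.8500 s
robot in T_r: 1.7000·0.2000 = 0.3400 m
robot under decel: 1.7000²/(2·2.0000) = 0.7225 m
person approaches 0.8000·(0.2000+0.8500) = 0.8400 m
C+Z_d+Z_r = 0.1000+0.0000+0.0500 = 0.1500 m
S_min ≈ 0.3400+0.7225+0.8400+0.1500  ⇒  S_min = 821/400 m

S_min = 821/400 m = 2.0525 m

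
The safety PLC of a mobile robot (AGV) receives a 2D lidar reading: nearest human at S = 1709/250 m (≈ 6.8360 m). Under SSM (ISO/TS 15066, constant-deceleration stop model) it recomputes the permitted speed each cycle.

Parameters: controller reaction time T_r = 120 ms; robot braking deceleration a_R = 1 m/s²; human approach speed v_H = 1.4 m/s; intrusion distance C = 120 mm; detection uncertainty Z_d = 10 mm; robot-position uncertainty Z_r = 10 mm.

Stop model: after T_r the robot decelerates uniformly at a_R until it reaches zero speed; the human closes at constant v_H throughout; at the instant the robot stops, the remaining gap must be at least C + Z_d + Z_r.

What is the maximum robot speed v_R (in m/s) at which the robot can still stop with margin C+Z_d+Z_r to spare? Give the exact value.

collect terms ⇒ (1/2)·v_R² + (38/25)·v_R + (-816/125) = 0
  disc = (38/25)² − 4·(1/2)·(-816/125) = 9604/625 ; √disc = 98/25
  v_R = (−(38/25) + 98/25) / (2·(1/2)) = 12/5 m/s
check:
T_s = v_R/a_R = (12/5)/1 = 2.4000 s
robot covers v_R·T_r = 2.4000·0.1200 = 0.2880 m before braking
robot under decel: 2.4000²/(2·1.0000) = 2.8800 m
human closes 1.4000·2.5200 = 3.5280 m
margins: 0.1200+0.0100+0.0100 = 0.1400 m
sum ≈ 0.2880+2.8800+3.5280+0.1400 ≈ 6.8360 m = S ✓

v_R_max = 12/5 m/s = 2.4000 m/s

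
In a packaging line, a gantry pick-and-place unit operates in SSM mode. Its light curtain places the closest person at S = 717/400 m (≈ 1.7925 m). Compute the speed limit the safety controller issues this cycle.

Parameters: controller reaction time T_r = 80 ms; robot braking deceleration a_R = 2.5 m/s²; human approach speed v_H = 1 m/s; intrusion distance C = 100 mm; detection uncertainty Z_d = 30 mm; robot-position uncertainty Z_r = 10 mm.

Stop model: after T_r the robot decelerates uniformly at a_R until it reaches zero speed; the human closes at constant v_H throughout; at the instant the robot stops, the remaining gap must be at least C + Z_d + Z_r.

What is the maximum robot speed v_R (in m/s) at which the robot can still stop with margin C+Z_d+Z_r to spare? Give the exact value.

v_R_max = 37/20 m/s = 1.8500 m/s

quadratic (1/5)·v² + (12/25)·v + (-629/400) = 0
  disc = (12/25)² − 4·(1/5)·(-629/400) = 3721/2500 ; √disc = 61/50
  v_R = (−(12/25) + 61/50) / (2·(1/5)) = 37/20 m/s
check:
braking lasts T_s = (37/20)/(5/2) = 0.7400 s
reaction-phase robot travel = 1.8500·0.0800 = 0.1480 m
braking distance = 1.8500²/(2·2.5000) = 0.6845 m
human over T_r+T_s: 1.0000·(0.0800+0.7400) = 0.8200 m
margins: 0.1000+0.0300+0.0100 = 0.1400 m
sum ≈ 0.1480+0.6845+0.8200+0.1400 ≈ 1.7925 m = S ✓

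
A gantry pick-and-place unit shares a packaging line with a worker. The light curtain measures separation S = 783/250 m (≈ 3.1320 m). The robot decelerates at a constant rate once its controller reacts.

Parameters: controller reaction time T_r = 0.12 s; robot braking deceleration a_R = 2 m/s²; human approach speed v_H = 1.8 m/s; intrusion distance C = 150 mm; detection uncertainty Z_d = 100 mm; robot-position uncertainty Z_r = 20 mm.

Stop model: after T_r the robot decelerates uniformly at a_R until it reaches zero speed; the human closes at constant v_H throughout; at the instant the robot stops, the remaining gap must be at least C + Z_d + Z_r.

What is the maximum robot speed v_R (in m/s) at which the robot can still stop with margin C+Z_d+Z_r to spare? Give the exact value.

collect terms ⇒ (1/4)·v_R² + (51/50)·v_R + (-1323/500) = 0
  disc = (51/50)² − 4·(1/4)·(-1323/500) = 2304/625 ; √disc = 48/25
  v_R = (−(51/50) + 48/25) / (2·(1/4)) = 9/5 m/s
check:
stop time T_s = (9/5)/2 = 0.9000 s
reaction-phase robot travel = 1.8000·0.1200 = 0.2160 m
robot covers 1.8000·0.9000 − ½·2.0000·0.9000² = 0.8100 m while stopping
human over T_r+T_s: 1.8000·(0.1200+0.9000) = 1.8360 m
C+Z_d+Z_r = 0.1500+0.1000+0.0200 = 0.2700 m
sum ≈ 0.2160+0.8100+1.8360+0.2700 ≈ 3.1320 m = S ✓

v_R_max = 9/5 m/s = 1.8000 m/s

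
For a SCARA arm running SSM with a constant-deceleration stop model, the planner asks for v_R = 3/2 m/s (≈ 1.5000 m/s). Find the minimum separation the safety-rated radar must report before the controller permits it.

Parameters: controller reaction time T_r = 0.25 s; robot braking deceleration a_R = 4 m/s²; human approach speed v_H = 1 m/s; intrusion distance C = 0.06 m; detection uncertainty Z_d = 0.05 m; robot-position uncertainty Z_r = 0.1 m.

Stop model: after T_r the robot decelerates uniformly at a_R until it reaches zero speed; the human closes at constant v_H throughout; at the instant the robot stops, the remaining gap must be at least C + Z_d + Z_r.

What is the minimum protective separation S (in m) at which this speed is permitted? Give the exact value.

S_min = 1193/800 m = 1.4912 m

stop time T_s = (3/2)/4 = 0.3750 s
reaction-phase robot travel = 1.5000·0.2500 = 0.3750 m
braking distance = 1.5000²/(2·4.0000) = 0.2812 m
person approaches 1.0000·(0.2500+0.3750) = 0.6250 m
residual clearance needed = 0.0600+0.0500+0.1000 = 0.2100 m
S_min ≈ 0.3750+0.2812+0.6250+0.2100  ⇒  S_min = 1193/800 m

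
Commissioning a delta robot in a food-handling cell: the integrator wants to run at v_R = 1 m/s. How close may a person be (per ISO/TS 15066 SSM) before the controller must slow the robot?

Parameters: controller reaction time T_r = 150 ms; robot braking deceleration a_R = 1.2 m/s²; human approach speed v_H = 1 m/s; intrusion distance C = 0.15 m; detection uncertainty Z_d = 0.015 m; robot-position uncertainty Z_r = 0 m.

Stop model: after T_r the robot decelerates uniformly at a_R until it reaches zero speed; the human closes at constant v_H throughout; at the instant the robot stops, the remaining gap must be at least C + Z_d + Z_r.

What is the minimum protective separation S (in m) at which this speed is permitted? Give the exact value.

T_s = v_R/a_R = 1/(6/5) = 0.8333 s
robot in T_r: 1.0000·0.1500 = 0.1500 m
braking distance = 1.0000²/(2·1.2000) = 0.4167 m
person approaches 1.0000·(0.1500+0.8333) = 0.9833 m
margins: 0.1500+0.0150+0.0000 = 0.1650 m
S_min ≈ 0.1500+0.4167+0.9833+0.1650  ⇒  S_min = 343/200 m

S_min = 343/200 m = 1.7150 m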